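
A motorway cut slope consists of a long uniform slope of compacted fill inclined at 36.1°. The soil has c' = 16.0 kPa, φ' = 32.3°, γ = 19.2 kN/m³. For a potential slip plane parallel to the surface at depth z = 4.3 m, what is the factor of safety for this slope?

For an infinite slope with a slip plane parallel to the surface (no pore pressure): FS = [c' + γz cos²β tanφ'] / [γz sinβ cosβ].
γz = 19.2·4.3 = 82.56 kN/m²
Numerator = 16.0 + 82.56·cos²36.1°·tan32.3° = 16.0 + 82.56·0.6528·0.6322 = 50.074 kPa
Denominator = 82.56·sin36.1°·cos36.1° = 82.56·0.5892·0.8080 = 39.304 kPa
FS = 50.074 / 39.304 = 1.274

FS = 1.27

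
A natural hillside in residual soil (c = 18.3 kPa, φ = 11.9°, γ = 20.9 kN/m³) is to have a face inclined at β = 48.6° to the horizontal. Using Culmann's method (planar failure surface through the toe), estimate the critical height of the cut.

H_c = 12.97 m

Culmann's analysis gives the critical failure plane at α_cr = (β + φ)/2 = (48.6 + 11.9)/2 = 30.2°, and the critical height
H_c = (4c/γ) · sinβ cosφ / [1 − cos(β − φ)]
    = (4·18.3/20.9) · sin48.6°·cos11.9° / [1 − cos(36.7°)]
    = 3.502 · 0.7501·0.9785 / [1 − 0.8018]
    = 3.502 · 0.7340 / 0.1982
    = 12.97 m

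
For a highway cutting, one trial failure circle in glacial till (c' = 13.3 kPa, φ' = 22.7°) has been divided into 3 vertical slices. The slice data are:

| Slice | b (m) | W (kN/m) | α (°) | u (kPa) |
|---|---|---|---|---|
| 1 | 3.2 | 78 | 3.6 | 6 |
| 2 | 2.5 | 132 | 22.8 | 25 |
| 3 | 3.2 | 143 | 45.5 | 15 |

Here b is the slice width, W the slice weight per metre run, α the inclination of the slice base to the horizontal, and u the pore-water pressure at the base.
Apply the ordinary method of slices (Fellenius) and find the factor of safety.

FS = 1.26

Ordinary method of slices: FS = Σ[c'·Δl_i + (W_i cosα_i − u_i·Δl_i)·tanφ'] / Σ W_i sinα_i, with Δl_i = b_i / cosα_i.
Slice 1: Δl = 3.2/cos3.6° = 3.206 m; N'_1 = 78·cos3.6° − 6·3.206 = 58.6; c'Δl = 42.64; W sinα = 4.9
Slice 2: Δl = 2.5/cos22.8° = 2.712 m; N'_2 = 132·cos22.8° − 25·2.712 = 53.9; c'Δl = 36.07; W sinα = 51.2
Slice 3: Δl = 3.2/cos45.5° = 4.565 m; N'_3 = 143·cos45.5° − 15·4.565 = 31.7; c'Δl = 60.72; W sinα = 102.0
Σc'Δl = 139.4 kN/m; ΣN' = 144.2 kN/m; ΣW sinα = 158.0 kN/m
Resisting = 139.4 + 144.2·tan22.7° = 139.4 + 60.3 = 199.8 kN/m
FS = 199.8 / 158.0 = 1.264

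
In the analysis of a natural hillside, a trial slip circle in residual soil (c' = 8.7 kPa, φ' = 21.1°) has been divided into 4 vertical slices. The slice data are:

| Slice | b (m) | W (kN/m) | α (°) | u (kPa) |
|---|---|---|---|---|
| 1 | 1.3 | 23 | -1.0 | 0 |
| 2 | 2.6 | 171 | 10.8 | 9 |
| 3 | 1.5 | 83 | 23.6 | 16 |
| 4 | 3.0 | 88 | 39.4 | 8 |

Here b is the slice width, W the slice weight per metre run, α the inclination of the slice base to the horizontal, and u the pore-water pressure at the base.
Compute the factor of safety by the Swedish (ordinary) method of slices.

Ordinary method of slices: FS = Σ[c'·Δl_i + (W_i cosα_i − u_i·Δl_i)·tanφ'] / Σ W_i sinα_i, with Δl_i = b_i / cosα_i.
Slice 1: Δl = 1.3/cos(-1.0°) = 1.300 m; N'_1 = 23·cos(-1.0°) − 0·1.300 = 23.0; c'Δl = 11.31; W sinα = -0.4
Slice 2: Δl = 2.6/cos10.8° = 2.647 m; N'_2 = 171·cos10.8° − 9·2.647 = 144.1; c'Δl = 23.03; W sinα = 32.0
Slice 3: Δl = 1.5/cos23.6° = 1.637 m; N'_3 = 83·cos23.6° − 16·1.637 = 49.9; c'Δl = 14.24; W sinα = 33.2
Slice 4: Δl = 3.0/cos39.4° = 3.882 m; N'_4 = 88·cos39.4° − 8·3.882 = 36.9; c'Δl = 33.78; W sinα = 55.9
Σc'Δl = 82.4 kN/m; ΣN' = 254.0 kN/m; ΣW sinα = 120.7 kN/m
Resisting = 82.4 + 254.0·tan21.1° = 82.4 + 98.0 = 180.4 kN/m
FS = 180.4 / 120.7 = 1.494

FS = 1.49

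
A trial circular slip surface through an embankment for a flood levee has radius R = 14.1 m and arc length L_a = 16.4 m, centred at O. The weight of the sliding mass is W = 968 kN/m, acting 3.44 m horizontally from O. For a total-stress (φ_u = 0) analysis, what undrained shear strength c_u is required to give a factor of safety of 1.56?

FS = c_u·L_a·R / (W·d), so c_u = FS·W·d / (L_a·R).
c_u = 1.56·968·3.44 / (16.40·14.1) = 5194.7 / 231.24 = 22.46 kPa

c_u = 22.5 kPa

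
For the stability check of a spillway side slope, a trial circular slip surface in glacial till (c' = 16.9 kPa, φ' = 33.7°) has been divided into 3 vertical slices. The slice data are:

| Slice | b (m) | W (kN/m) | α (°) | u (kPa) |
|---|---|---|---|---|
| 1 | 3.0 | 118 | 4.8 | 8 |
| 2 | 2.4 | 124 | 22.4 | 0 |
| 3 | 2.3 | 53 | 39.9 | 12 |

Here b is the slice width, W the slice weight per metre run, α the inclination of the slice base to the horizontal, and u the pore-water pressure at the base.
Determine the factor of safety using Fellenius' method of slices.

Ordinary method of slices: FS = Σ[c'·Δl_i + (W_i cosα_i − u_i·Δl_i)·tanφ'] / Σ W_i sinα_i, with Δl_i = b_i / cosα_i.
Slice 1: Δl = 3.0/cos4.8° = 3.011 m; N'_1 = 118·cos4.8° − 8·3.011 = 93.5; c'Δl = 50.88; W sinα = 9.9
Slice 2: Δl = 2.4/cos22.4° = 2.596 m; N'_2 = 124·cos22.4° − 0·2.596 = 114.6; c'Δl = 43.87; W sinα = 47.3
Slice 3: Δl = 2.3/cos39.9° = 2.998 m; N'_3 = 53·cos39.9° − 12·2.998 = 4.7; c'Δl = 50.67; W sinα = 34.0
Σc'Δl = 145.4 kN/m; ΣN' = 212.8 kN/m; ΣW sinα = 91.1 kN/m
Resisting = 145.4 + 212.8·tan33.7° = 145.4 + 141.9 = 287.4 kN/m
FS = 287.4 / 91.1 = 3.153

FS = 3.15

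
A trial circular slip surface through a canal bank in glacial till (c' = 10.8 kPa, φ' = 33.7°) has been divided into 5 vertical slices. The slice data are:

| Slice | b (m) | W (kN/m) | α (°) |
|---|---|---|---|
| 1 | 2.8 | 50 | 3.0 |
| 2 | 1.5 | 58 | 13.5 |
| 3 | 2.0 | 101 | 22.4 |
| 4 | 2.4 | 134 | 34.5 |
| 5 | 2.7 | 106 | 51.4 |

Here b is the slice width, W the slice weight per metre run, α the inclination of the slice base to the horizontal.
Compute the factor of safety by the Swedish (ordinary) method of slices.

Ordinary method of slices: FS = Σ[c'·Δl_i + (W_i cosα_i)·tanφ'] / Σ W_i sinα_i, with Δl_i = b_i / cosα_i.
Slice 1: Δl = 2.8/cos3.0° = 2.804 m; N'_1 = 50·cos3.0° = 49.9; c'Δl = 30.28; W sinα = 2.6
Slice 2: Δl = 1.5/cos13.5° = 1.543 m; N'_2 = 58·cos13.5° = 56.4; c'Δl = 16.66; W sinα = 13.5
Slice 3: Δl = 2.0/cos22.4° = 2.163 m; N'_3 = 101·cos22.4° = 93.4; c'Δl = 23.36; W sinα = 38.5
Slice 4: Δl = 2.4/cos34.5° = 2.912 m; N'_4 = 134·cos34.5° = 110.4; c'Δl = 31.45; W sinα = 75.9
Slice 5: Δl = 2.7/cos51.4° = 4.328 m; N'_5 = 106·cos51.4° = 66.1; c'Δl = 46.74; W sinα = 82.8
Σc'Δl = 148.5 kN/m; ΣN' = 376.3 kN/m; ΣW sinα = 213.4 kN/m
Resisting = 148.5 + 376.3·tan33.7° = 148.5 + 250.9 = 399.4 kN/m
FS = 399.4 / 213.4 = 1.872

FS = 1.87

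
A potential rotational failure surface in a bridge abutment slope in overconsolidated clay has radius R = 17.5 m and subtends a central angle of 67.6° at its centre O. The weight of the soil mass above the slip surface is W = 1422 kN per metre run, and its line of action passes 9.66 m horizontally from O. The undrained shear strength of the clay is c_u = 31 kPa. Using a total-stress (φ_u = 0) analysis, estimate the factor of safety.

FS = 0.82

Taking moments about the centre O, the resisting moment is provided by the undrained shear strength acting along the arc:
Arc length L_a = R·θ = 17.5·(67.6°·π/180) = 17.5·1.1798 = 20.65 m
M_R = c_u·L_a·R = 31·20.65·17.5 = 11201.1 kN·m/m
M_D = W·d = 1422·9.66 = 13736.5 kN·m/m
FS = M_R / M_D = 11201.1 / 13736.5 = 0.815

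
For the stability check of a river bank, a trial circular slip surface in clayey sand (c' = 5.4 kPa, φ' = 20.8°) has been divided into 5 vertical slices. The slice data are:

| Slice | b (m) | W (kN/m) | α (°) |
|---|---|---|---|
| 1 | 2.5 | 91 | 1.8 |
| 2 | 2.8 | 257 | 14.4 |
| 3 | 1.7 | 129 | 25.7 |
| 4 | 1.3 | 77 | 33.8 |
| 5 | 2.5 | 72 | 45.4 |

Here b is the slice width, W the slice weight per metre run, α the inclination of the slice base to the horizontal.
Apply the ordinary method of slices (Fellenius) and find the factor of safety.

FS = 1.31

Ordinary method of slices: FS = Σ[c'·Δl_i + (W_i cosα_i)·tanφ'] / Σ W_i sinα_i, with Δl_i = b_i / cosα_i.
Slice 1: Δl = 2.5/cos1.8° = 2.501 m; N'_1 = 91·cos1.8° = 91.0; c'Δl = 13.51; W sinα = 2.9
Slice 2: Δl = 2.8/cos14.4° = 2.891 m; N'_2 = 257·cos14.4° = 248.9; c'Δl = 15.61; W sinα = 63.9
Slice 3: Δl = 1.7/cos25.7° = 1.887 m; N'_3 = 129·cos25.7° = 116.2; c'Δl = 10.19; W sinα = 55.9
Slice 4: Δl = 1.3/cos33.8° = 1.564 m; N'_4 = 77·cos33.8° = 64.0; c'Δl = 8.45; W sinα = 42.8
Slice 5: Δl = 2.5/cos45.4° = 3.560 m; N'_5 = 72·cos45.4° = 50.6; c'Δl = 19.23; W sinα = 51.3
Σc'Δl = 67.0 kN/m; ΣN' = 570.7 kN/m; ΣW sinα = 216.8 kN/m
Resisting = 67.0 + 570.7·tan20.8° = 67.0 + 216.8 = 283.8 kN/m
FS = 283.8 / 216.8 = 1.309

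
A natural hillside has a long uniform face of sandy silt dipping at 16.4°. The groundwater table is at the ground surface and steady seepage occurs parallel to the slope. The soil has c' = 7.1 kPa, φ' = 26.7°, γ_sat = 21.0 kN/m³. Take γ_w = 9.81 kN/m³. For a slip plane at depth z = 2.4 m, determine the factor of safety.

FS = 1.43

With seepage parallel to the slope and the water table at the surface, the effective normal stress on the slip plane uses the buoyant unit weight γ' = γ_sat − γ_w while the driving shear stress uses γ_sat:
FS = [c' + γ' z cos²β tanφ'] / [γ_sat z sinβ cosβ]
γ' = 21.0 − 9.81 = 11.19 kN/m³
Numerator = 7.1 + 11.19·2.4·cos²16.4°·tan26.7° = 7.1 + 11.19·2.4·0.9203·0.5029 = 19.530 kPa
Denominator = 21.0·2.4·sin16.4°·cos16.4° = 21.0·2.4·0.2823·0.9593 = 13.651 kPa
FS = 19.530 / 13.651 = 1.431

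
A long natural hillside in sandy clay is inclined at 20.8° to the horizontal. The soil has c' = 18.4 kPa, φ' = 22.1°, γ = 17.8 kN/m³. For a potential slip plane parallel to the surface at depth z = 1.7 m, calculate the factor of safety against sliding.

For an infinite slope with a slip plane parallel to the surface (no pore pressure): FS = [c' + γz cos²β tanφ'] / [γz sinβ cosβ].
γz = 17.8·1.7 = 30.26 kN/m²
Numerator = 18.4 + 30.26·cos²20.8°·tan22.1° = 18.4 + 30.26·0.8739·0.4061 = 29.138 kPa
Denominator = 30.26·sin20.8°·cos20.8° = 30.26·0.3551·0.9348 = 10.045 kPa
FS = 29.138 / 10.045 = 2.901

FS = 2.90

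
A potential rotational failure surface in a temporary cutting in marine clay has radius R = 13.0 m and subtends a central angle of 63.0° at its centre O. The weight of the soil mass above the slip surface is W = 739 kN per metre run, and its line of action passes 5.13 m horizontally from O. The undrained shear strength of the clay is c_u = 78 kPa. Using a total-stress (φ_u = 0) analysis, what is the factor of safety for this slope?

Taking moments about the centre O, the resisting moment is provided by the undrained shear strength acting along the arc:
Arc length L_a = R·θ = 13.0·(63.0°·π/180) = 13.0·1.0996 = 14.29 m
M_R = c_u·L_a·R = 78·14.29·13.0 = 14494.4 kN·m/m
M_D = W·d = 739·5.13 = 3791.1 kN·m/m
FS = M_R / M_D = 14494.4 / 3791.1 = 3.823

FS = 3.82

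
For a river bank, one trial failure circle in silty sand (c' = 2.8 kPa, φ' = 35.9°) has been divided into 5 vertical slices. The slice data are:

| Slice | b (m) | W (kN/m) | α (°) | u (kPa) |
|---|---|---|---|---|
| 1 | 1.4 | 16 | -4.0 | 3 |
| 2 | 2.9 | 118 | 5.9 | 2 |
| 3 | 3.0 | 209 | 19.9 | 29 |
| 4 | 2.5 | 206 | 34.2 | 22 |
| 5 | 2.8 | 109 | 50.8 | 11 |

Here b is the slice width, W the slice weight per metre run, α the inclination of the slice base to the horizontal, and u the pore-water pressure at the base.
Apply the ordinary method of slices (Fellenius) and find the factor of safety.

Ordinary method of slices: FS = Σ[c'·Δl_i + (W_i cosα_i − u_i·Δl_i)·tanφ'] / Σ W_i sinα_i, with Δl_i = b_i / cosα_i.
Slice 1: Δl = 1.4/cos(-4.0°) = 1.403 m; N'_1 = 16·cos(-4.0°) − 3·1.403 = 11.8; c'Δl = 3.93; W sinα = -1.1
Slice 2: Δl = 2.9/cos5.9° = 2.915 m; N'_2 = 118·cos5.9° − 2·2.915 = 111.5; c'Δl = 8.16; W sinα = 12.1
Slice 3: Δl = 3.0/cos19.9° = 3.191 m; N'_3 = 209·cos19.9° − 29·3.191 = 104.0; c'Δl = 8.93; W sinα = 71.1
Slice 4: Δl = 2.5/cos34.2° = 3.023 m; N'_4 = 206·cos34.2° − 22·3.023 = 103.9; c'Δl = 8.46; W sinα = 115.8
Slice 5: Δl = 2.8/cos50.8° = 4.430 m; N'_5 = 109·cos50.8° − 11·4.430 = 20.2; c'Δl = 12.40; W sinα = 84.5
Σc'Δl = 41.9 kN/m; ΣN' = 351.3 kN/m; ΣW sinα = 282.4 kN/m
Resisting = 41.9 + 351.3·tan35.9° = 41.9 + 254.3 = 296.2 kN/m
FS = 296.2 / 282.4 = 1.049

FS = 1.05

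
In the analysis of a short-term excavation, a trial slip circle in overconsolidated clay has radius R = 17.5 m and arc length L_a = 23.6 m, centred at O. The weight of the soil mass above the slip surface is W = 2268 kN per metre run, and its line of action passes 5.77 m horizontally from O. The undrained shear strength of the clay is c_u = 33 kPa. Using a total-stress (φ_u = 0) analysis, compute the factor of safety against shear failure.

Taking moments about the centre O, the resisting moment is provided by the undrained shear strength acting along the arc:
M_R = c_u·L_a·R = 33·23.60·17.5 = 13629.0 kN·m/m
M_D = W·d = 2268·5.77 = 13086.4 kN·m/m
FS = M_R / M_D = 13629.0 / 13086.4 = 1.041

FS = 1.04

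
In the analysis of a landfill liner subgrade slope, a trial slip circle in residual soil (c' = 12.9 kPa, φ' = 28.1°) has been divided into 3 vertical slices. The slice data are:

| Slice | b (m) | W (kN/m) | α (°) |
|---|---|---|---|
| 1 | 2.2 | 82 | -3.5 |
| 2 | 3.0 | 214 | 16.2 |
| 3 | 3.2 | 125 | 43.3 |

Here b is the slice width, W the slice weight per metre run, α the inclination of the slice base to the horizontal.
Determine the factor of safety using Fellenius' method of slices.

FS = 2.33

Ordinary method of slices: FS = Σ[c'·Δl_i + (W_i cosα_i)·tanφ'] / Σ W_i sinα_i, with Δl_i = b_i / cosα_i.
Slice 1: Δl = 2.2/cos(-3.5°) = 2.204 m; N'_1 = 82·cos(-3.5°) = 81.8; c'Δl = 28.43; W sinα = -5.0
Slice 2: Δl = 3.0/cos16.2° = 3.124 m; N'_2 = 214·cos16.2° = 205.5; c'Δl = 40.30; W sinα = 59.7
Slice 3: Δl = 3.2/cos43.3° = 4.397 m; N'_3 = 125·cos43.3° = 91.0; c'Δl = 56.72; W sinα = 85.7
Σc'Δl = 125.5 kN/m; ΣN' = 378.3 kN/m; ΣW sinα = 140.4 kN/m
Resisting = 125.5 + 378.3·tan28.1° = 125.5 + 202.0 = 327.5 kN/m
FS = 327.5 / 140.4 = 2.332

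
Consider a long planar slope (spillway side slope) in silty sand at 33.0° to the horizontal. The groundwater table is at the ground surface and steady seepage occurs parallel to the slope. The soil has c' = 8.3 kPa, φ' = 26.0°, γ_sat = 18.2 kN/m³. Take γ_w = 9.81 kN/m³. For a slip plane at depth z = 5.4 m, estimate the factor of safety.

FS = 0.53

With seepage parallel to the slope and the water table at the surface, the effective normal stress on the slip plane uses the buoyant unit weight γ' = γ_sat − γ_w while the driving shear stress uses γ_sat:
FS = [c' + γ' z cos²β tanφ'] / [γ_sat z sinβ cosβ]
γ' = 18.2 − 9.81 = 8.39 kN/m³
Numerator = 8.3 + 8.39·5.4·cos²33.0°·tan26.0° = 8.3 + 8.39·5.4·0.7034·0.4877 = 23.842 kPa
Denominator = 18.2·5.4·sin33.0°·cos33.0° = 18.2·5.4·0.5446·0.8387 = 44.892 kPa
FS = 23.842 / 44.892 = 0.531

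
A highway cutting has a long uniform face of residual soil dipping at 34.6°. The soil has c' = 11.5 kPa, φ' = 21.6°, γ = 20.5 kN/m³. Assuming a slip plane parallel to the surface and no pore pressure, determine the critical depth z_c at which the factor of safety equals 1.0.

Setting FS = 1.00 in FS = [c' + γz cos²β tanφ'] / [γz sinβ cosβ] and solving for z:
z = c' / [γ cosβ (FS·sinβ − cosβ·tanφ')]
  = 11.5 / [20.5·cos34.6°·(1.00·sin34.6° − cos34.6°·tan21.6°)]
  = 11.5 / [20.5·0.8231·(1.00·0.5678 − 0.8231·0.3959)]
  = 11.5 / 4.0826 = 2.817 m

z_c = 2.82 m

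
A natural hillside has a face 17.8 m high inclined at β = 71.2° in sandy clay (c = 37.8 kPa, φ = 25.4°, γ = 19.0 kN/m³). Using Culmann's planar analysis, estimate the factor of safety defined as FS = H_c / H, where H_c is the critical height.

H_c = (4c/γ) · sinβ cosφ / [1 − cos(β − φ)]
    = (4·37.8/19.0) · sin71.2°·cos25.4° / [1 − cos45.8°]
    = 7.958 · 0.8551 / 0.3028 = 22.47 m
FS = H_c / H = 22.47 / 17.8 = 1.262

FS = 1.26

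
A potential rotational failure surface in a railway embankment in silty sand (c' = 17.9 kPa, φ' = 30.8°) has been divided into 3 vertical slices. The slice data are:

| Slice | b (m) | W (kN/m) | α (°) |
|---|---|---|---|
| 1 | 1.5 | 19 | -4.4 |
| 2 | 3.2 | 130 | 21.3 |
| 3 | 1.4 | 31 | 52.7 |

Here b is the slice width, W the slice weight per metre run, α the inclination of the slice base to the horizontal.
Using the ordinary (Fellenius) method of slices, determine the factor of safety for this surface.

Ordinary method of slices: FS = Σ[c'·Δl_i + (W_i cosα_i)·tanφ'] / Σ W_i sinα_i, with Δl_i = b_i / cosα_i.
Slice 1: Δl = 1.5/cos(-4.4°) = 1.504 m; N'_1 = 19·cos(-4.4°) = 18.9; c'Δl = 26.93; W sinα = -1.5
Slice 2: Δl = 3.2/cos21.3° = 3.435 m; N'_2 = 130·cos21.3° = 121.1; c'Δl = 61.48; W sinα = 47.2
Slice 3: Δl = 1.4/cos52.7° = 2.310 m; N'_3 = 31·cos52.7° = 18.8; c'Δl = 41.35; W sinα = 24.7
Σc'Δl = 129.8 kN/m; ΣN' = 158.8 kN/m; ΣW sinα = 70.4 kN/m
Resisting = 129.8 + 158.8·tan30.8° = 129.8 + 94.7 = 224.5 kN/m
FS = 224.5 / 70.4 = 3.187

FS = 3.19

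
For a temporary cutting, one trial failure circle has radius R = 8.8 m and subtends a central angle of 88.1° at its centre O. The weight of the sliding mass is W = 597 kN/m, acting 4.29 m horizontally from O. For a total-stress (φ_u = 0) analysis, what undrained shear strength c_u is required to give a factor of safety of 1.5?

FS = c_u·L_a·R / (W·d), so c_u = FS·W·d / (L_a·R).
Arc length L_a = R·θ = 8.8·(88.1°·π/180) = 8.8·1.5376 = 13.53 m
c_u = 1.5·597·4.29 / (13.53·8.8) = 3841.7 / 119.07 = 32.26 kPa

c_u = 32.3 kPa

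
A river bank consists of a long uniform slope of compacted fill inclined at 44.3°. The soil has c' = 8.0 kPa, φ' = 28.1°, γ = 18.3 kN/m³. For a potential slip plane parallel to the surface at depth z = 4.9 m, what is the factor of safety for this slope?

For an infinite slope with a slip plane parallel to the surface (no pore pressure): FS = [c' + γz cos²β tanφ'] / [γz sinβ cosβ].
γz = 18.3·4.9 = 89.67 kN/m²
Numerator = 8.0 + 89.67·cos²44.3°·tan28.1° = 8.0 + 89.67·0.5122·0.5340 = 32.525 kPa
Denominator = 89.67·sin44.3°·cos44.3° = 89.67·0.6984·0.7157 = 44.822 kPa
FS = 32.525 / 44.822 = 0.726

FS = 0.73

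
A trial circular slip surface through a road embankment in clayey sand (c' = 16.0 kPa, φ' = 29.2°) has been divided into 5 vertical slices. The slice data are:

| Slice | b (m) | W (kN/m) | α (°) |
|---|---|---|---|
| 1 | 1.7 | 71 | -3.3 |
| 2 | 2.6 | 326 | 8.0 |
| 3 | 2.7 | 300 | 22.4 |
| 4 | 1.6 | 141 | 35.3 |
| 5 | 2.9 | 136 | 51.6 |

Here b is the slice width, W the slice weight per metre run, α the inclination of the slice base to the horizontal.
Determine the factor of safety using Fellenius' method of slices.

FS = 2.06

Ordinary method of slices: FS = Σ[c'·Δl_i + (W_i cosα_i)·tanφ'] / Σ W_i sinα_i, with Δl_i = b_i / cosα_i.
Slice 1: Δl = 1.7/cos(-3.3°) = 1.703 m; N'_1 = 71·cos(-3.3°) = 70.9; c'Δl = 27.25; W sinα = -4.1
Slice 2: Δl = 2.6/cos8.0° = 2.626 m; N'_2 = 326·cos8.0° = 322.8; c'Δl = 42.01; W sinα = 45.4
Slice 3: Δl = 2.7/cos22.4° = 2.920 m; N'_3 = 300·cos22.4° = 277.4; c'Δl = 46.73; W sinα = 114.3
Slice 4: Δl = 1.6/cos35.3° = 1.960 m; N'_4 = 141·cos35.3° = 115.1; c'Δl = 31.37; W sinα = 81.5
Slice 5: Δl = 2.9/cos51.6° = 4.669 m; N'_5 = 136·cos51.6° = 84.5; c'Δl = 74.70; W sinα = 106.6
Σc'Δl = 222.0 kN/m; ΣN' = 870.6 kN/m; ΣW sinα = 343.7 kN/m
Resisting = 222.0 + 870.6·tan29.2° = 222.0 + 486.6 = 708.6 kN/m
FS = 708.6 / 343.7 = 2.062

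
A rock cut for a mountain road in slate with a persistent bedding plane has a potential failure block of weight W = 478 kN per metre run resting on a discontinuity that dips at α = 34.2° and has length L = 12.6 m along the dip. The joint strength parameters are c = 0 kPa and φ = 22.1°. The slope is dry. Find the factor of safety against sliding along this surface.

Resolving the block weight along and normal to the plane and applying the Mohr–Coulomb strength on the joint:
N' = W cosα = 478·cos34.2° = 395.3 kN/m
Driving force T = W sinα = 478·sin34.2° = 268.7 kN/m
Resisting force R = c·L + N'·tanφ = 0·12.6 + 395.3·tan22.1° = 0.0 + 160.5 = 160.5 kN/m
FS = R / T = 160.5 / 268.7 = 0.597

FS = 0.60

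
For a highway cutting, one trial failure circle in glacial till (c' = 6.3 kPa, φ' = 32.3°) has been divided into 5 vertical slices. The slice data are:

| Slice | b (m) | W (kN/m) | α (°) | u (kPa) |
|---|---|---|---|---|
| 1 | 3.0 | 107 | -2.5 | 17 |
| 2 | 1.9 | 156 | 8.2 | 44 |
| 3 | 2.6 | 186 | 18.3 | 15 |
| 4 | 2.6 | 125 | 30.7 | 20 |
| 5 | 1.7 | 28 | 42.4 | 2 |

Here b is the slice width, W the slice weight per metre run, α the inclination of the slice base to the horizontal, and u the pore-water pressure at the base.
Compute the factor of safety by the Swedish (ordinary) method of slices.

FS = 1.81

Ordinary method of slices: FS = Σ[c'·Δl_i + (W_i cosα_i − u_i·Δl_i)·tanφ'] / Σ W_i sinα_i, with Δl_i = b_i / cosα_i.
Slice 1: Δl = 3.0/cos(-2.5°) = 3.003 m; N'_1 = 107·cos(-2.5°) − 17·3.003 = 55.8; c'Δl = 18.92; W sinα = -4.7
Slice 2: Δl = 1.9/cos8.2° = 1.920 m; N'_2 = 156·cos8.2° − 44·1.920 = 69.9; c'Δl = 12.09; W sinα = 22.3
Slice 3: Δl = 2.6/cos18.3° = 2.738 m; N'_3 = 186·cos18.3° − 15·2.738 = 135.5; c'Δl = 17.25; W sinα = 58.4
Slice 4: Δl = 2.6/cos30.7° = 3.024 m; N'_4 = 125·cos30.7° − 20·3.024 = 47.0; c'Δl = 19.05; W sinα = 63.8
Slice 5: Δl = 1.7/cos42.4° = 2.302 m; N'_5 = 28·cos42.4° − 2·2.302 = 16.1; c'Δl = 14.50; W sinα = 18.9
Σc'Δl = 81.8 kN/m; ΣN' = 324.4 kN/m; ΣW sinα = 158.7 kN/m
Resisting = 81.8 + 324.4·tan32.3° = 81.8 + 205.1 = 286.9 kN/m
FS = 286.9 / 158.7 = 1.808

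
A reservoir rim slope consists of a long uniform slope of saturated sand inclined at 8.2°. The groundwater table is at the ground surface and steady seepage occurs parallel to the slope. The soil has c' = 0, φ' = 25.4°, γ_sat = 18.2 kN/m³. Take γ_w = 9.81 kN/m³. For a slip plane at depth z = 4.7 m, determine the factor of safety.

With seepage parallel to the slope and the water table at the surface, the effective normal stress on the slip plane uses the buoyant unit weight γ' = γ_sat − γ_w while the driving shear stress uses γ_sat:
FS = [c' + γ' z cos²β tanφ'] / [γ_sat z sinβ cosβ]
(For c' = 0 this reduces to FS = (γ'/γ_sat)·tanφ'/tanβ.)
γ' = 18.2 − 9.81 = 8.39 kN/m³
Numerator = 0.0 + 8.39·4.7·cos²8.2°·tan25.4° = 0.0 + 8.39·4.7·0.9797·0.4748 = 18.343 kPa
Denominator = 18.2·4.7·sin8.2°·cos8.2° = 18.2·4.7·0.1426·0.9898 = 12.076 kPa
FS = 18.343 / 12.076 = 1.519

FS = 1.52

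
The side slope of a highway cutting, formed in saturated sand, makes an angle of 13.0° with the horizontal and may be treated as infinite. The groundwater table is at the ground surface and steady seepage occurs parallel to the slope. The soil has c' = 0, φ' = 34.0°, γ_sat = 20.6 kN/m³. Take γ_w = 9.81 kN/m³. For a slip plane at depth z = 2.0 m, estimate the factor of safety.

FS = 1.53

With seepage parallel to the slope and the water table at the surface, the effective normal stress on the slip plane uses the buoyant unit weight γ' = γ_sat − γ_w while the driving shear stress uses γ_sat:
FS = [c' + γ' z cos²β tanφ'] / [γ_sat z sinβ cosβ]
(For c' = 0 this reduces to FS = (γ'/γ_sat)·tanφ'/tanβ.)
γ' = 20.6 − 9.81 = 10.79 kN/m³
Numerator = 0.0 + 10.79·2.0·cos²13.0°·tan34.0° = 0.0 + 10.79·2.0·0.9494·0.6745 = 13.819 kPa
Denominator = 20.6·2.0·sin13.0°·cos13.0° = 20.6·2.0·0.2250·0.9744 = 9.030 kPa
FS = 13.819 / 9.030 = 1.530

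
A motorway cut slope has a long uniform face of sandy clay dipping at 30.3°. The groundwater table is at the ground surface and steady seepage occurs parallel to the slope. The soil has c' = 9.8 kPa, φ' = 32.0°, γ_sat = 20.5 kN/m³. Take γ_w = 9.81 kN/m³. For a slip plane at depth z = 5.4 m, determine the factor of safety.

With seepage parallel to the slope and the water table at the surface, the effective normal stress on the slip plane uses the buoyant unit weight γ' = γ_sat − γ_w while the driving shear stress uses γ_sat:
FS = [c' + γ' z cos²β tanφ'] / [γ_sat z sinβ cosβ]
γ' = 20.5 − 9.81 = 10.69 kN/m³
Numerator = 9.8 + 10.69·5.4·cos²30.3°·tan32.0° = 9.8 + 10.69·5.4·0.7455·0.6249 = 36.689 kPa
Denominator = 20.5·5.4·sin30.3°·cos30.3° = 20.5·5.4·0.5045·0.8634 = 48.222 kPa
FS = 36.689 / 48.222 = 0.761

FS = 0.76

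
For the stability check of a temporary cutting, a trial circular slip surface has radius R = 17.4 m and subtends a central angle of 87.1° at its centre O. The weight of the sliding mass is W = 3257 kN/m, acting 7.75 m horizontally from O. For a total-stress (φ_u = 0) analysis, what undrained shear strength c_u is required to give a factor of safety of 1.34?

c_u = 73.5 kPa

FS = c_u·L_a·R / (W·d), so c_u = FS·W·d / (L_a·R).
Arc length L_a = R·θ = 17.4·(87.1°·π/180) = 17.4·1.5202 = 26.45 m
c_u = 1.34·3257·7.75 / (26.45·17.4) = 33823.9 / 460.25 = 73.49 kPa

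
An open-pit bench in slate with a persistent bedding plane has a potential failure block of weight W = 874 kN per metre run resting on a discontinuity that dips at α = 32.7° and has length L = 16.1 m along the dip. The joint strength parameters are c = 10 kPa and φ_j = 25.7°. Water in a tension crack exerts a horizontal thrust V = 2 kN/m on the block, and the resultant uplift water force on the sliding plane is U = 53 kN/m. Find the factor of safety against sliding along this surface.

FS = 1.03

Resolving the block weight along and normal to the plane and applying the Mohr–Coulomb strength on the joint:
N' = W cosα − U − V sinα = 874·cos32.7° − 53 − 2·sin32.7° = 681.4 kN/m
Driving force T = W sinα + V cosα = 874·sin32.7° + 2·cos32.7° = 473.9 kN/m
Resisting force R = c·L + N'·tanφ_j = 10·16.1 + 681.4·tan25.7° = 161.0 + 327.9 = 488.9 kN/m
FS = R / T = 488.9 / 473.9 = 1.032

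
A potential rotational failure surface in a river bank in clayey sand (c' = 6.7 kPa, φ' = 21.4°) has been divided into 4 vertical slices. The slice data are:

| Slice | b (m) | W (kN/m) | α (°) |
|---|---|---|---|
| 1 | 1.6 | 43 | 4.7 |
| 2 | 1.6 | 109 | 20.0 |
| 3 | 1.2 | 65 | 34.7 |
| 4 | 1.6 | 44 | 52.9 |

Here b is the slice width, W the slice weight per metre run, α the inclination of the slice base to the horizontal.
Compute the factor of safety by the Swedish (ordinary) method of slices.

FS = 1.22

Ordinary method of slices: FS = Σ[c'·Δl_i + (W_i cosα_i)·tanφ'] / Σ W_i sinα_i, with Δl_i = b_i / cosα_i.
Slice 1: Δl = 1.6/cos4.7° = 1.605 m; N'_1 = 43·cos4.7° = 42.9; c'Δl = 10.76; W sinα = 3.5
Slice 2: Δl = 1.6/cos20.0° = 1.703 m; N'_2 = 109·cos20.0° = 102.4; c'Δl = 11.41; W sinα = 37.3
Slice 3: Δl = 1.2/cos34.7° = 1.460 m; N'_3 = 65·cos34.7° = 53.4; c'Δl = 9.78; W sinα = 37.0
Slice 4: Δl = 1.6/cos52.9° = 2.652 m; N'_4 = 44·cos52.9° = 26.5; c'Δl = 17.77; W sinα = 35.1
Σc'Δl = 49.7 kN/m; ΣN' = 225.3 kN/m; ΣW sinα = 112.9 kN/m
Resisting = 49.7 + 225.3·tan21.4° = 49.7 + 88.3 = 138.0 kN/m
FS = 138.0 / 112.9 = 1.222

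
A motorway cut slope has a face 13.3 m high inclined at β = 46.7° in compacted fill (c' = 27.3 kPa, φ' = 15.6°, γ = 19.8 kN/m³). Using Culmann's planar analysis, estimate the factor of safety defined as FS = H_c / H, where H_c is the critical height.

H_c = (4c'/γ) · sinβ cosφ' / [1 − cos(β − φ')]
    = (4·27.3/19.8) · sin46.7°·cos15.6° / [1 − cos31.1°]
    = 5.515 · 0.7010 / 0.1437 = 26.90 m
FS = H_c / H = 26.90 / 13.3 = 2.022

FS = 2.02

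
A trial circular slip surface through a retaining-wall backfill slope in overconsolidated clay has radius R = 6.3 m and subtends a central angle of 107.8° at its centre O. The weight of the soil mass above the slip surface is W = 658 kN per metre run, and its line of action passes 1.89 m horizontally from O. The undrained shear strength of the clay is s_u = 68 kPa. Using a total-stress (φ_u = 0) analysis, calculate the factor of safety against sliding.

FS = 4.08

Taking moments about the centre O, the resisting moment is provided by the undrained shear strength acting along the arc:
Arc length L_a = R·θ = 6.3·(107.8°·π/180) = 6.3·1.8815 = 11.85 m
M_R = s_u·L_a·R = 68·11.85·6.3 = 5077.9 kN·m/m
M_D = W·d = 658·1.89 = 1243.6 kN·m/m
FS = M_R / M_D = 5077.9 / 1243.6 = 4.083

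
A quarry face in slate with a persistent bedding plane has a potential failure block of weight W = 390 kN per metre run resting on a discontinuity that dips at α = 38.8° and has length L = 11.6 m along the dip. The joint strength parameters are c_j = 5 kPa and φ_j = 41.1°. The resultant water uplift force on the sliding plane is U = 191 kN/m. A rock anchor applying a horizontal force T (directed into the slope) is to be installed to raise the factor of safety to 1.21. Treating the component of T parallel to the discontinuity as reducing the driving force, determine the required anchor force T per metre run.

T = 93 kN/m

Resolving forces along and normal to the sliding plane, with the horizontal anchor force T adding T·sinα to the effective normal force and T·cosα acting up the plane against the driving force:
FS = [c_jL + (W cosα − U + T sinα) tanφ_j] / [W sinα − T cosα]
Without the anchor: N' = 112.9 kN/m, driving T_d = 244.4 kN/m, resisting R = 5·11.6 + 112.9·tan41.1° = 156.5 kN/m, FS = 0.64.
Setting FS = 1.21 and solving for T:
1.21·(244.4 − T cos38.8°) = 156.5 + T sin38.8°·tan41.1°
T·(sin38.8°·tan41.1° + 1.21·cos38.8°) = 1.21·244.4 − 156.5
T·(0.6266·0.8724 + 1.21·0.7793) = 295.7 − 156.5 = 139.2
T·1.4896 = 139.2
T = 93.4 kN/m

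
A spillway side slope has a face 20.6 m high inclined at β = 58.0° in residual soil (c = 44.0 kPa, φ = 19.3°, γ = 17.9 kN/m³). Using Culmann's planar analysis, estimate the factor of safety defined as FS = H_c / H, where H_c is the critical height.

FS = 1.74

H_c = (4c/γ) · sinβ cosφ / [1 − cos(β − φ)]
    = (4·44.0/17.9) · sin58.0°·cos19.3° / [1 − cos38.7°]
    = 9.832 · 0.8004 / 0.2196 = 35.84 m
FS = H_c / H = 35.84 / 20.6 = 1.740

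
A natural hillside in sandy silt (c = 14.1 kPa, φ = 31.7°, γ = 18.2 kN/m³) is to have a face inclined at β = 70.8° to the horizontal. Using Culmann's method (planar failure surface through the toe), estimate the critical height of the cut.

Culmann's analysis gives the critical failure plane at α_cr = (β + φ)/2 = (70.8 + 31.7)/2 = 51.2°, and the critical height
H_c = (4c/γ) · sinβ cosφ / [1 − cos(β − φ)]
    = (4·14.1/18.2) · sin70.8°·cos31.7° / [1 − cos(39.1°)]
    = 3.099 · 0.9444·0.8508 / [1 − 0.7760]
    = 3.099 · 0.8035 / 0.2240
    = 11.12 m

H_c = 11.12 m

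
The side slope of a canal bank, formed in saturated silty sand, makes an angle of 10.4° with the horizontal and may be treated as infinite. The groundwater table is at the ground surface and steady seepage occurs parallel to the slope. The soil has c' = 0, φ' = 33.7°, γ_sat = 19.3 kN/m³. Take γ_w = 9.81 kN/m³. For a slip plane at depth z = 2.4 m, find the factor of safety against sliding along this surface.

With seepage parallel to the slope and the water table at the surface, the effective normal stress on the slip plane uses the buoyant unit weight γ' = γ_sat − γ_w while the driving shear stress uses γ_sat:
FS = [c' + γ' z cos²β tanφ'] / [γ_sat z sinβ cosβ]
(For c' = 0 this reduces to FS = (γ'/γ_sat)·tanφ'/tanβ.)
γ' = 19.3 − 9.81 = 9.49 kN/m³
Numerator = 0.0 + 9.49·2.4·cos²10.4°·tan33.7° = 0.0 + 9.49·2.4·0.9674·0.6669 = 14.695 kPa
Denominator = 19.3·2.4·sin10.4°·cos10.4° = 19.3·2.4·0.1805·0.9836 = 8.224 kPa
FS = 14.695 / 8.224 = 1.787

FS = 1.79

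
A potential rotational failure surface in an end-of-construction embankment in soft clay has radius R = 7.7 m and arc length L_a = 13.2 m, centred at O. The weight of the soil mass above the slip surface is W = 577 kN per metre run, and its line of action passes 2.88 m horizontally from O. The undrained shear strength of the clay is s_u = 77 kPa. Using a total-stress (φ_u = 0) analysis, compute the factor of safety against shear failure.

FS = 4.71

Taking moments about the centre O, the resisting moment is provided by the undrained shear strength acting along the arc:
M_R = s_u·L_a·R = 77·13.20·7.7 = 7826.3 kN·m/m
M_D = W·d = 577·2.88 = 1661.8 kN·m/m
FS = M_R / M_D = 7826.3 / 1661.8 = 4.710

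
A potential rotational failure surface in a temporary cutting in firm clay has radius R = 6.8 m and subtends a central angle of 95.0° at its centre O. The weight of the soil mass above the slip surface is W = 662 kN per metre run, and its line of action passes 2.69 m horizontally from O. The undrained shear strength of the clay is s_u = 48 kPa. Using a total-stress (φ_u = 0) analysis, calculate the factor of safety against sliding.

FS = 2.07

Taking moments about the centre O, the resisting moment is provided by the undrained shear strength acting along the arc:
Arc length L_a = R·θ = 6.8·(95.0°·π/180) = 6.8·1.6581 = 11.27 m
M_R = s_u·L_a·R = 48·11.27·6.8 = 3680.1 kN·m/m
M_D = W·d = 662·2.69 = 1780.8 kN·m/m
FS = M_R / M_D = 3680.1 / 1780.8 = 2.067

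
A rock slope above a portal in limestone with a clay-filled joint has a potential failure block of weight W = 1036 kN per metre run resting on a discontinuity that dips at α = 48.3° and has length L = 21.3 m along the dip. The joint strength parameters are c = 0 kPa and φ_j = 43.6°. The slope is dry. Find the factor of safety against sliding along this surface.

Resolving the block weight along and normal to the plane and applying the Mohr–Coulomb strength on the joint:
N' = W cosα = 1036·cos48.3° = 689.2 kN/m
Driving force T = W sinα = 1036·sin48.3° = 773.5 kN/m
Resisting force R = c·L + N'·tanφ_j = 0·21.3 + 689.2·tan43.6° = 0.0 + 656.3 = 656.3 kN/m
FS = R / T = 656.3 / 773.5 = 0.848

FS = 0.85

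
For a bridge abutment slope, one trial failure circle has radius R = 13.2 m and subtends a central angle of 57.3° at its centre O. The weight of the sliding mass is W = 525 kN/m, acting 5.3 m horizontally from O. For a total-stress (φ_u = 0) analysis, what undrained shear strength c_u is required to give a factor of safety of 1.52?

FS = c_u·L_a·R / (W·d), so c_u = FS·W·d / (L_a·R).
Arc length L_a = R·θ = 13.2·(57.3°·π/180) = 13.2·1.0001 = 13.20 m
c_u = 1.52·525·5.3 / (13.20·13.2) = 4229.4 / 174.25 = 24.27 kPa

c_u = 24.3 kPa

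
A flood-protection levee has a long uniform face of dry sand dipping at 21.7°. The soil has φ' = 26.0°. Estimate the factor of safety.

FS = 1.23

For a dry cohesionless infinite slope the factor of safety is FS = tanφ' / tanβ.
FS = tan26.0° / tan21.7° = 0.4877 / 0.3979 = 1.226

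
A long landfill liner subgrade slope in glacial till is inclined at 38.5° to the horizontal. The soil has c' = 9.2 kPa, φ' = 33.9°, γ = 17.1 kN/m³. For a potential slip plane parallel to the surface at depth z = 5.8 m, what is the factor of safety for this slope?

For an infinite slope with a slip plane parallel to the surface (no pore pressure): FS = [c' + γz cos²β tanφ'] / [γz sinβ cosβ].
γz = 17.1·5.8 = 99.18 kN/m²
Numerator = 9.2 + 99.18·cos²38.5°·tan33.9° = 9.2 + 99.18·0.6125·0.6720 = 50.019 kPa
Denominator = 99.18·sin38.5°·cos38.5° = 99.18·0.6225·0.7826 = 48.319 kPa
FS = 50.019 / 48.319 = 1.035

FS = 1.04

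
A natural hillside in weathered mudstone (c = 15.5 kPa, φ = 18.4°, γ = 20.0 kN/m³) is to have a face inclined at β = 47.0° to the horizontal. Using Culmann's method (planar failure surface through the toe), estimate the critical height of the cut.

Culmann's analysis gives the critical failure plane at α_cr = (β + φ)/2 = (47.0 + 18.4)/2 = 32.7°, and the critical height
H_c = (4c/γ) · sinβ cosφ / [1 − cos(β − φ)]
    = (4·15.5/20.0) · sin47.0°·cos18.4° / [1 − cos(28.6°)]
    = 3.100 · 0.7314·0.9489 / [1 − 0.8780]
    = 3.100 · 0.6940 / 0.1220
    = 17.63 m

H_c = 17.63 m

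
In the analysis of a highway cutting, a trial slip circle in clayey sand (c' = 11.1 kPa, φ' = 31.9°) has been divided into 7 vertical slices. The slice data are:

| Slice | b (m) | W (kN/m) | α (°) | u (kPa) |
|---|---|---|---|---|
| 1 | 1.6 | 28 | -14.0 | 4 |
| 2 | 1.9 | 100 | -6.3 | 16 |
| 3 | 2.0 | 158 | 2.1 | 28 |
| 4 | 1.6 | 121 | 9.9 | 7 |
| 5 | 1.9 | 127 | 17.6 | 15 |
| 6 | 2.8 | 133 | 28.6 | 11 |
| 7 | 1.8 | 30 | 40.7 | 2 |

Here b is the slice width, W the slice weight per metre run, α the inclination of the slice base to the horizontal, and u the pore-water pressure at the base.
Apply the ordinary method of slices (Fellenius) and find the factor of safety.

FS = 3.59

Ordinary method of slices: FS = Σ[c'·Δl_i + (W_i cosα_i − u_i·Δl_i)·tanφ'] / Σ W_i sinα_i, with Δl_i = b_i / cosα_i.
Slice 1: Δl = 1.6/cos(-14.0°) = 1.649 m; N'_1 = 28·cos(-14.0°) − 4·1.649 = 20.6; c'Δl = 18.30; W sinα = -6.8
Slice 2: Δl = 1.9/cos(-6.3°) = 1.912 m; N'_2 = 100·cos(-6.3°) − 16·1.912 = 68.8; c'Δl = 21.22; W sinα = -11.0
Slice 3: Δl = 2.0/cos2.1° = 2.001 m; N'_3 = 158·cos2.1° − 28·2.001 = 101.9; c'Δl = 22.21; W sinα = 5.8
Slice 4: Δl = 1.6/cos9.9° = 1.624 m; N'_4 = 121·cos9.9° − 7·1.624 = 107.8; c'Δl = 18.03; W sinα = 20.8
Slice 5: Δl = 1.9/cos17.6° = 1.993 m; N'_5 = 127·cos17.6° − 15·1.993 = 91.2; c'Δl = 22.13; W sinα = 38.4
Slice 6: Δl = 2.8/cos28.6° = 3.189 m; N'_6 = 133·cos28.6° − 11·3.189 = 81.7; c'Δl = 35.40; W sinα = 63.7
Slice 7: Δl = 1.8/cos40.7° = 2.374 m; N'_7 = 30·cos40.7° − 2·2.374 = 18.0; c'Δl = 26.35; W sinα = 19.6
Σc'Δl = 163.6 kN/m; ΣN' = 489.9 kN/m; ΣW sinα = 130.5 kN/m
Resisting = 163.6 + 489.9·tan31.9° = 163.6 + 304.9 = 468.6 kN/m
FS = 468.6 / 130.5 = 3.591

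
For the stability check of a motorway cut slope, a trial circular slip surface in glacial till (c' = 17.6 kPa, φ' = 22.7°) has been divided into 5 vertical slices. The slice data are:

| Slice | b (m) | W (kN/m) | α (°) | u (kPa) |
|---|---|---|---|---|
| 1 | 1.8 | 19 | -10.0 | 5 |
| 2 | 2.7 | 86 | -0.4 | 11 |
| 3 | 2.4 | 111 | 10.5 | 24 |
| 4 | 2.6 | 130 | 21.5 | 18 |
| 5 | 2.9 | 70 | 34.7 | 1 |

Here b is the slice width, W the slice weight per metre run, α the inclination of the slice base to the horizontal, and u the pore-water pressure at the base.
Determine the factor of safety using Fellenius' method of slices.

Ordinary method of slices: FS = Σ[c'·Δl_i + (W_i cosα_i − u_i·Δl_i)·tanφ'] / Σ W_i sinα_i, with Δl_i = b_i / cosα_i.
Slice 1: Δl = 1.8/cos(-10.0°) = 1.828 m; N'_1 = 19·cos(-10.0°) − 5·1.828 = 9.6; c'Δl = 32.17; W sinα = -3.3
Slice 2: Δl = 2.7/cos(-0.4°) = 2.700 m; N'_2 = 86·cos(-0.4°) − 11·2.700 = 56.3; c'Δl = 47.52; W sinα = -0.6
Slice 3: Δl = 2.4/cos10.5° = 2.441 m; N'_3 = 111·cos10.5° − 24·2.441 = 50.6; c'Δl = 42.96; W sinα = 20.2
Slice 4: Δl = 2.6/cos21.5° = 2.794 m; N'_4 = 130·cos21.5° − 18·2.794 = 70.7; c'Δl = 49.18; W sinα = 47.6
Slice 5: Δl = 2.9/cos34.7° = 3.527 m; N'_5 = 70·cos34.7° − 1·3.527 = 54.0; c'Δl = 62.08; W sinα = 39.8
Σc'Δl = 233.9 kN/m; ΣN' = 241.1 kN/m; ΣW sinα = 103.8 kN/m
Resisting = 233.9 + 241.1·tan22.7° = 233.9 + 100.9 = 334.8 kN/m
FS = 334.8 / 103.8 = 3.224

FS = 3.22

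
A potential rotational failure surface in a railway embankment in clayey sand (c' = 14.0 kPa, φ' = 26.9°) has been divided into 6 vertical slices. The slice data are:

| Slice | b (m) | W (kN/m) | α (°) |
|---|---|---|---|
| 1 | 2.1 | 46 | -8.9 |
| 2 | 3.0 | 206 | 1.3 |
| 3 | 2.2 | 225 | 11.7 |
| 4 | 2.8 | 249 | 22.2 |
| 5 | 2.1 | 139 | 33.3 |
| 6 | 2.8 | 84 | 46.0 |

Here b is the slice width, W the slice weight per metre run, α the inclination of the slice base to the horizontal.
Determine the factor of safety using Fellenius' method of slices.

FS = 2.49

Ordinary method of slices: FS = Σ[c'·Δl_i + (W_i cosα_i)·tanφ'] / Σ W_i sinα_i, with Δl_i = b_i / cosα_i.
Slice 1: Δl = 2.1/cos(-8.9°) = 2.126 m; N'_1 = 46·cos(-8.9°) = 45.4; c'Δl = 29.76; W sinα = -7.1
Slice 2: Δl = 3.0/cos1.3° = 3.001 m; N'_2 = 206·cos1.3° = 205.9; c'Δl = 42.01; W sinα = 4.7
Slice 3: Δl = 2.2/cos11.7° = 2.247 m; N'_3 = 225·cos11.7° = 220.3; c'Δl = 31.45; W sinα = 45.6
Slice 4: Δl = 2.8/cos22.2° = 3.024 m; N'_4 = 249·cos22.2° = 230.5; c'Δl = 42.34; W sinα = 94.1
Slice 5: Δl = 2.1/cos33.3° = 2.513 m; N'_5 = 139·cos33.3° = 116.2; c'Δl = 35.18; W sinα = 76.3
Slice 6: Δl = 2.8/cos46.0° = 4.031 m; N'_6 = 84·cos46.0° = 58.4; c'Δl = 56.43; W sinα = 60.4
Σc'Δl = 237.2 kN/m; ΣN' = 876.8 kN/m; ΣW sinα = 274.0 kN/m
Resisting = 237.2 + 876.8·tan26.9° = 237.2 + 444.8 = 682.0 kN/m
FS = 682.0 / 274.0 = 2.489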